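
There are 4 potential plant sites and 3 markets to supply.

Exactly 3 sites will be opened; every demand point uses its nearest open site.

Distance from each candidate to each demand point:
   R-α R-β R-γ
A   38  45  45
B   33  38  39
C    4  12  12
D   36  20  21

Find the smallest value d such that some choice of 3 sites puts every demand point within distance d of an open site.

12

Open {A, B, C}.
  Farthest demand point is R-β at distance 12 (to C); all others are ≤ 12.
With {A, C, D} the worst case is 12.
With {B, C, D} the worst case is 12.
No size-3 selection achieves below 12.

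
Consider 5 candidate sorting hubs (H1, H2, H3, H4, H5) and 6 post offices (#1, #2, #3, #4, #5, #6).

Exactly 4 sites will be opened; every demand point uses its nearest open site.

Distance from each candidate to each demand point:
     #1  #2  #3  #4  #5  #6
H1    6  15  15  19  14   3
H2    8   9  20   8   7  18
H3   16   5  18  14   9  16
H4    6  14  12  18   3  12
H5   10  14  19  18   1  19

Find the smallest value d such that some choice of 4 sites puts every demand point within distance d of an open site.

12

Open {H1, H2, H3, H4}.
  Farthest demand point is #3 at distance 12 (to H4); all others are ≤ 12.
With {H1, H2, H4, H5} the worst case is 12.
With {H2, H3, H4, H5} the worst case is 12.
No size-4 selection achieves below 12.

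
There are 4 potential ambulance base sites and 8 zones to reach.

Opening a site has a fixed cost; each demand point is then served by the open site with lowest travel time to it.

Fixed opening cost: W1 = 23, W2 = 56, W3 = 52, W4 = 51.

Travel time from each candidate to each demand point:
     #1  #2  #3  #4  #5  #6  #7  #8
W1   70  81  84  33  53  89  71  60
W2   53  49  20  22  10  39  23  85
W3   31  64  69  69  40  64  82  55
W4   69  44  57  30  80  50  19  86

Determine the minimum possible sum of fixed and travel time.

355

Open {W1, W2}: assign each demand point to its cheapest open site.
  #1→W2 53, #2→W2 49, #3→W2 20, #4→W2 22, #5→W2 10, #6→W2 39, #7→W2 23, #8→W1 60
  travel time 276, fixed 79 → total 355.
Compare {W2}: travel time 301 + fixed 56 = 357.
Compare {W2, W3}: travel time 249 + fixed 108 = 357.
Compare {W1, W2, W3}: travel time 249 + fixed 131 = 380.
All other subsets cost ≥ 357. Minimum total cost: 355.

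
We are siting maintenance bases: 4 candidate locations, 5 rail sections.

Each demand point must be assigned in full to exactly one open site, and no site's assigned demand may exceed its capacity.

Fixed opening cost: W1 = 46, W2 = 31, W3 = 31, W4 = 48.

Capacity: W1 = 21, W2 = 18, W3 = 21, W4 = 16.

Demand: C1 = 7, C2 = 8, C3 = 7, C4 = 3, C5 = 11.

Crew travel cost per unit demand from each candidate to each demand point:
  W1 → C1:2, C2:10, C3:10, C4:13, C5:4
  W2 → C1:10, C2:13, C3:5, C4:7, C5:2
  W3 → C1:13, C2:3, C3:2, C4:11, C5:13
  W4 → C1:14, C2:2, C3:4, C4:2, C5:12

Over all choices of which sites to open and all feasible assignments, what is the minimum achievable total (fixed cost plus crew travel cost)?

203

Open {W1, W2, W3}; cheapest assignment that respects the capacities:
  W1 (cap 21, load 7): C1 — cost 7×2 = 14
  W2 (cap 18, load 14): C4, C5 — cost 3×7 + 11×2 = 43
  W3 (cap 21, load 15): C2, C3 — cost 8×3 + 7×2 = 38
  Shipping 95, fixed 108 → total 203.
  Any other capacity-feasible assignment to {W1, W2, W3} ships for at least 95.
Compare {W1, W3}: its best feasible assignment gives total 206.
Compare {W1, W2, W4}: its best feasible assignment gives total 218.
Every other set of open sites that can feasibly serve all demand totals ≥ 206 even under its best assignment. Minimum: 203.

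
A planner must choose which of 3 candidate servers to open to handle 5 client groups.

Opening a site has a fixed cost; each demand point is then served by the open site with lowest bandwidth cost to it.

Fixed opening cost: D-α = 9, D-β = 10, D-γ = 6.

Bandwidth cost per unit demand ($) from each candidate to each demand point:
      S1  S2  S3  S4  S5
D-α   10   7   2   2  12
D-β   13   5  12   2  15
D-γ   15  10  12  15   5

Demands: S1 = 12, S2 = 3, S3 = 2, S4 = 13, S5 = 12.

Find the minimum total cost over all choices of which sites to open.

Open {D-α, D-γ}: assign each demand point to its cheapest open site.
  S1→D-α 12×10=120, S2→D-α 3×7=21, S3→D-α 2×2=4, S4→D-α 13×2=26, S5→D-γ 12×5=60
  bandwidth cost 231, fixed 15 → total 246.
Compare {D-α, D-β, D-γ}: bandwidth cost 225 + fixed 25 = 250.
Compare {D-β, D-γ}: bandwidth cost 281 + fixed 16 = 297.
Compare {D-α}: bandwidth cost 315 + fixed 9 = 324.
All other subsets cost ≥ 250. Minimum total cost: 246.

246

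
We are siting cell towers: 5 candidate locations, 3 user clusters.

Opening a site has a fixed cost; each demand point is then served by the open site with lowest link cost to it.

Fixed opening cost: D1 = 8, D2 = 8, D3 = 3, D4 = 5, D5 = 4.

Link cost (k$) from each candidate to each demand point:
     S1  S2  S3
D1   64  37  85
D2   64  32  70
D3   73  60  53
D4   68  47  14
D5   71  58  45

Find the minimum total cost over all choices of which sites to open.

Open {D2, D4}: assign each demand point to its cheapest open site.
  S1→D2 64, S2→D2 32, S3→D4 14
  link cost 110, fixed 13 → total 123.
Compare {D2, D3, D4}: link cost 110 + fixed 16 = 126.
Compare {D2, D4, D5}: link cost 110 + fixed 17 = 127.
Compare {D1, D4}: link cost 115 + fixed 13 = 128.
All other subsets cost ≥ 126. Minimum total cost: 123.

123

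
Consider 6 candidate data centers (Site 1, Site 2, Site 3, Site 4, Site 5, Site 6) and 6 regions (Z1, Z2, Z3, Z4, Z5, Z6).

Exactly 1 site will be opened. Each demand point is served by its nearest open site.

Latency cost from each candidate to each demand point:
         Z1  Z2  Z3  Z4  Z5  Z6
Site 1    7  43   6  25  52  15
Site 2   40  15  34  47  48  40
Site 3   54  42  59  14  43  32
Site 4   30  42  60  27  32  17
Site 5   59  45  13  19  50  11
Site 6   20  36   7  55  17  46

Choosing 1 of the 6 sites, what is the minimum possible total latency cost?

Open {Site 1}.
  Z1→Site 1 7, Z2→Site 1 43, Z3→Site 1 6, Z4→Site 1 25, Z5→Site 1 52, Z6→Site 1 15  ⇒ total 148.
Compare {Site 6}: total 181.
Compare {Site 5}: total 197.
No size-1 selection does better; minimum is 148.

148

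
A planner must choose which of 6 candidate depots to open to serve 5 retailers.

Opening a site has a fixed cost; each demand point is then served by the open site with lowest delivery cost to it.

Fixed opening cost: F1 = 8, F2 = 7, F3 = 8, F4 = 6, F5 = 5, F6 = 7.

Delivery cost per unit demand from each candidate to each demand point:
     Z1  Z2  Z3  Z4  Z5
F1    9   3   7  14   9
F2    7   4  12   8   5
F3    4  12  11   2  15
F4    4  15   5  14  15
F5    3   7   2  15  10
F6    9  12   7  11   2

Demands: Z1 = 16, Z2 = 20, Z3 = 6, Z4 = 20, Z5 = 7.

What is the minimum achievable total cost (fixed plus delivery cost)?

202

Open {F1, F3, F5, F6}: assign each demand point to its cheapest open site.
  Z1→F5 16×3=48, Z2→F1 20×3=60, Z3→F5 6×2=12, Z4→F3 20×2=40, Z5→F6 7×2=14
  delivery cost 174, fixed 28 → total 202.
Compare {F1, F3, F4, F5, F6}: delivery cost 174 + fixed 34 = 208.
Compare {F1, F2, F3, F5, F6}: delivery cost 174 + fixed 35 = 209.
Compare {F1, F2, F3, F4, F5, F6}: delivery cost 174 + fixed 41 = 215.
All other subsets cost ≥ 208. Minimum total cost: 202.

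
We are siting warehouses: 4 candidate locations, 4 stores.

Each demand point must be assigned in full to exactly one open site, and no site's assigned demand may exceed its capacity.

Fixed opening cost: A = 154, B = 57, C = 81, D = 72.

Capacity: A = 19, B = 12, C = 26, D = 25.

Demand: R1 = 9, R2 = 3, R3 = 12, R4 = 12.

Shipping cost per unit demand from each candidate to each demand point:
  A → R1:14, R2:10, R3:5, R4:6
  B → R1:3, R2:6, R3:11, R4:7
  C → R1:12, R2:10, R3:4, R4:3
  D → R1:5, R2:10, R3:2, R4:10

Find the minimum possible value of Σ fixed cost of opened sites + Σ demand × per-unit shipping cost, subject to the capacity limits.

267

Open {B, C}; cheapest assignment that respects the capacities:
  B (cap 12, load 12): R1, R2 — cost 9×3 + 3×6 = 45
  C (cap 26, load 24): R3, R4 — cost 12×4 + 12×3 = 84
  Shipping 129, fixed 138 → total 267.
  Any other capacity-feasible assignment to {B, C} ships for at least 129.
Compare {C, D}: its best feasible assignment gives total 288.
Compare {B, D}: its best feasible assignment gives total 312.
Every other set of open sites that can feasibly serve all demand totals ≥ 288 even under its best assignment. Minimum: 267.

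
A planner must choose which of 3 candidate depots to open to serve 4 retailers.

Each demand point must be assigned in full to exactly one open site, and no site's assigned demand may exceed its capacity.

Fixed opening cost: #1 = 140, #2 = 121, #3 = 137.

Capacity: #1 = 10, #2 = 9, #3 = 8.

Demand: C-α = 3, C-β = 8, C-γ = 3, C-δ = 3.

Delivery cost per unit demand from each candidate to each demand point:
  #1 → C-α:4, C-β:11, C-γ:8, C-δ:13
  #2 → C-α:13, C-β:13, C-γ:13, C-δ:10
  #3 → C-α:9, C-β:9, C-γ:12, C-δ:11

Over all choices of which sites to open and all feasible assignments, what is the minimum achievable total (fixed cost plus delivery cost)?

Open {#1, #3}; cheapest assignment that respects the capacities:
  #1 (cap 10, load 9): C-α, C-γ, C-δ — cost 3×4 + 3×8 + 3×13 = 75
  #3 (cap 8, load 8): C-β — cost 8×9 = 72
  Shipping 147, fixed 277 → total 424.
  Any other capacity-feasible assignment to {#1, #3} ships for at least 147.
Compare {#2, #3}: its best feasible assignment gives total 438.
Compare {#1, #2}: its best feasible assignment gives total 440.
Every other set of open sites that can feasibly serve all demand totals ≥ 438 even under its best assignment. Minimum: 424.

424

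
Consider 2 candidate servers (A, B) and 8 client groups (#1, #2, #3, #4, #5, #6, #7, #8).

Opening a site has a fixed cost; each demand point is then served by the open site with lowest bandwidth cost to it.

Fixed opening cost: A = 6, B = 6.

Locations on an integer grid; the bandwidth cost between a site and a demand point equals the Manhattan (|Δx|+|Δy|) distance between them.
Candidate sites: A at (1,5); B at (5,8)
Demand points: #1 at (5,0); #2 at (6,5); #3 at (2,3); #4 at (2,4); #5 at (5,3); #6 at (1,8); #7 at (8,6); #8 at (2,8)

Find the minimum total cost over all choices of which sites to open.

Open {A, B}: assign each demand point to its cheapest open site.
  #1→B 8, #2→B 4, #3→A 3, #4→A 2, #5→B 5, #6→A 3, #7→B 5, #8→B 3
  bandwidth cost 33, fixed 12 → total 45.
Compare {A}: bandwidth cost 40 + fixed 6 = 46.
Compare {B}: bandwidth cost 44 + fixed 6 = 50.

45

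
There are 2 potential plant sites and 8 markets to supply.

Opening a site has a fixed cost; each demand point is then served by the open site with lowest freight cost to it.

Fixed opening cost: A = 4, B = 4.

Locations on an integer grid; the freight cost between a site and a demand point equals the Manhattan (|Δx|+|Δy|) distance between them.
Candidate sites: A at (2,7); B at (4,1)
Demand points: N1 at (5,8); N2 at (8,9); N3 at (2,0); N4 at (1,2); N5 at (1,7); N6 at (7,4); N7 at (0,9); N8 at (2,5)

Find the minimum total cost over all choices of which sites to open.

Open {A, B}: assign each demand point to its cheapest open site.
  N1→A 4, N2→A 8, N3→B 3, N4→B 4, N5→A 1, N6→B 6, N7→A 4, N8→A 2
  freight cost 32, fixed 8 → total 40.
Compare {A}: freight cost 40 + fixed 4 = 44.
Compare {B}: freight cost 60 + fixed 4 = 64.

40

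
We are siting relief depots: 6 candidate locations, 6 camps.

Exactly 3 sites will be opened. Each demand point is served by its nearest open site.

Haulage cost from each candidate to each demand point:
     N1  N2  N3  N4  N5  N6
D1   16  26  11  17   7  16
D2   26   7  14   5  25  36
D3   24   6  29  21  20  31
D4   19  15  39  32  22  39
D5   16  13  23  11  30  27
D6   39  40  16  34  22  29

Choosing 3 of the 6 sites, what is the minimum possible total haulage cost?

61

Open {D1, D2, D3}.
  N1→D1 16, N2→D3 6, N3→D1 11, N4→D2 5, N5→D1 7, N6→D1 16  ⇒ total 61.
Compare {D1, D2, D4}: total 62.
Compare {D1, D2, D5}: total 62.
No size-3 selection does better; minimum is 61.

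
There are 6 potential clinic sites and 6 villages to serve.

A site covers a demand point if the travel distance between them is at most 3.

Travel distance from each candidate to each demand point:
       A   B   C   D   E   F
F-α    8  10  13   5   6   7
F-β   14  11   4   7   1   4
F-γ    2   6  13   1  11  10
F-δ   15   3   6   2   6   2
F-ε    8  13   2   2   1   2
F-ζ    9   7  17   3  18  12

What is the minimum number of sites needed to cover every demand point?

3

Coverage sets (demand points within 3 of each site):
  F-α: {}
  F-β: {E}
  F-γ: {A, D}
  F-δ: {B, D, F}
  F-ε: {C, D, E, F}
  F-ζ: {D}
No 2 sites suffice: every size-2 union leaves at least one demand point uncovered.
But {F-γ, F-δ, F-ε} covers everything, so the minimum is 3.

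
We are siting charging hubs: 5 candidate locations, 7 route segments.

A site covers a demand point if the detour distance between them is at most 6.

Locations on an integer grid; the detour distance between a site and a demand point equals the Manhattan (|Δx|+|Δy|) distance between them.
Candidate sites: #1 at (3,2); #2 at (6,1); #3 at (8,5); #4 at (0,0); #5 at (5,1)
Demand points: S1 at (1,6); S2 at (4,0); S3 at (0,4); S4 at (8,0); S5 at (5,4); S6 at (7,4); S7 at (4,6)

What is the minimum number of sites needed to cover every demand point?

Coverage sets (demand points within 6 of each site):
  #1: {S1, S2, S3, S5, S6, S7}
  #2: {S2, S4, S5, S6}
  #3: {S4, S5, S6, S7}
  #4: {S2, S3}
  #5: {S2, S4, S5, S6, S7}
No single site covers all 7 demand points.
But {#1, #2} covers everything, so the minimum is 2.

2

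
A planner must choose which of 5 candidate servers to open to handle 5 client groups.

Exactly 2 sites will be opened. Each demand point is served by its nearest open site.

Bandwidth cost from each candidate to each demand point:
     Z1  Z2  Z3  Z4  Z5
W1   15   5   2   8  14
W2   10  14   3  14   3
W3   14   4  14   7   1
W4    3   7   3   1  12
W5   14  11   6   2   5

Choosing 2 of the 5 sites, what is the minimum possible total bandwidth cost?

Open {W3, W4}.
  Z1→W4 3, Z2→W3 4, Z3→W4 3, Z4→W4 1, Z5→W3 1  ⇒ total 12.
Compare {W2, W4}: total 17.
Compare {W4, W5}: total 19.
No size-2 selection does better; minimum is 12.

12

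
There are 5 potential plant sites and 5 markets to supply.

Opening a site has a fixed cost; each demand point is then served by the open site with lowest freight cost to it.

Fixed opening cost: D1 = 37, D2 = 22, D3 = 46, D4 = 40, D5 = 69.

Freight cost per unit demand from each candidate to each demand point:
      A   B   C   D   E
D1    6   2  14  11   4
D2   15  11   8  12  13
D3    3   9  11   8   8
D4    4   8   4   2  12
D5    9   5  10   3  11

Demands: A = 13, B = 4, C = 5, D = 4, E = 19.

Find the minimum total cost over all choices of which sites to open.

241

Open {D1, D4}: assign each demand point to its cheapest open site.
  A→D4 13×4=52, B→D1 4×2=8, C→D4 5×4=20, D→D4 4×2=8, E→D1 19×4=76
  freight cost 164, fixed 77 → total 241.
Compare {D1, D2, D4}: freight cost 164 + fixed 99 = 263.
Compare {D1, D3, D4}: freight cost 151 + fixed 123 = 274.
Compare {D1, D3}: freight cost 210 + fixed 83 = 293.
All other subsets cost ≥ 263. Minimum total cost: 241.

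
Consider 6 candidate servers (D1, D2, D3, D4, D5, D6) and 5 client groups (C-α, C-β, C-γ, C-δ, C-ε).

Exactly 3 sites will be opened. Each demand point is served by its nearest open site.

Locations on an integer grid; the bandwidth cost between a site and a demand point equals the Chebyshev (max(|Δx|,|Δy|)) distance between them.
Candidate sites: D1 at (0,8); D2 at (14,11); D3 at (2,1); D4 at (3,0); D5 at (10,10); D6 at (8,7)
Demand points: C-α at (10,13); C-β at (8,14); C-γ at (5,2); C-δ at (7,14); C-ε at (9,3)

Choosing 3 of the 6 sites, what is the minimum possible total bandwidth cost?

17

Open {D4, D5, D6}.
  C-α→D5 3, C-β→D5 4, C-γ→D4 2, C-δ→D5 4, C-ε→D6 4  ⇒ total 17.
Compare {D3, D5, D6}: total 18.
Compare {D1, D4, D5}: total 19.
No size-3 selection does better; minimum is 17.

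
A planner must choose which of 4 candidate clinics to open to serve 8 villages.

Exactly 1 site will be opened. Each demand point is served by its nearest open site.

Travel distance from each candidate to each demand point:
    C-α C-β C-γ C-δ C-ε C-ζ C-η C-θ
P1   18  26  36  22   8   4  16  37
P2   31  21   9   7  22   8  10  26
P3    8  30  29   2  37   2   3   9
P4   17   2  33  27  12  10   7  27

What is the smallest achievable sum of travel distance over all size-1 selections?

120

Open {P3}.
  C-α→P3 8, C-β→P3 30, C-γ→P3 29, C-δ→P3 2, C-ε→P3 37, C-ζ→P3 2, C-η→P3 3, C-θ→P3 9  ⇒ total 120.
Compare {P2}: total 134.
Compare {P4}: total 135.
No size-1 selection does better; minimum is 120.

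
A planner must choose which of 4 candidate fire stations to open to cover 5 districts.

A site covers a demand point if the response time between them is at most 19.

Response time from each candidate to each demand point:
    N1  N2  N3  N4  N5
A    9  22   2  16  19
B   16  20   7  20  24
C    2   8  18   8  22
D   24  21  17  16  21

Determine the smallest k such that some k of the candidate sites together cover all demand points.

Coverage sets (demand points within 19 of each site):
  A: {N1, N3, N4, N5}
  B: {N1, N3}
  C: {N1, N2, N3, N4}
  D: {N3, N4}
No single site covers all 5 demand points.
But {A, C} covers everything, so the minimum is 2.

2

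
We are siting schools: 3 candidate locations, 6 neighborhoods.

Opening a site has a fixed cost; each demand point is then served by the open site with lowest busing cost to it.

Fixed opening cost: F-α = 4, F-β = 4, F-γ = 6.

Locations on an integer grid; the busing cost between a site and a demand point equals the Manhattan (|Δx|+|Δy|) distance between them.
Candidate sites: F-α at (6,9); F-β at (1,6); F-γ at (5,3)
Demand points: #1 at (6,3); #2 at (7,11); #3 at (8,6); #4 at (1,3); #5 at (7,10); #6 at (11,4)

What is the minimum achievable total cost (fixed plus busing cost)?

Open {F-α, F-γ}: assign each demand point to its cheapest open site.
  #1→F-γ 1, #2→F-α 3, #3→F-α 5, #4→F-γ 4, #5→F-α 2, #6→F-γ 7
  busing cost 22, fixed 10 → total 32.
Compare {F-α, F-β, F-γ}: busing cost 21 + fixed 14 = 35.
Compare {F-α, F-β}: busing cost 29 + fixed 8 = 37.
Compare {F-α}: busing cost 37 + fixed 4 = 41.
All other subsets cost ≥ 35. Minimum total cost: 32.

32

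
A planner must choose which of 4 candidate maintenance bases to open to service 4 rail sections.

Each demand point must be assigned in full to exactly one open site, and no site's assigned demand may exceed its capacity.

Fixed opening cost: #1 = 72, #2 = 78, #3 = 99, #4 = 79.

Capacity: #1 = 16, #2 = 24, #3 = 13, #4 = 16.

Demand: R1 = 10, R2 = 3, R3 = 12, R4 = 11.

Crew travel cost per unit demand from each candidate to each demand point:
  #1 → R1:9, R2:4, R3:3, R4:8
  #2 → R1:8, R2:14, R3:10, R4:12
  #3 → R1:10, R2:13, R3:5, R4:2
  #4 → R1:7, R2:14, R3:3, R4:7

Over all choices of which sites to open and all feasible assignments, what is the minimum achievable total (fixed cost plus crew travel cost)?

390

Open {#1, #3, #4}; cheapest assignment that respects the capacities:
  #1 (cap 16, load 15): R2, R3 — cost 3×4 + 12×3 = 48
  #3 (cap 13, load 11): R4 — cost 11×2 = 22
  #4 (cap 16, load 10): R1 — cost 10×7 = 70
  Shipping 140, fixed 250 → total 390.
  Any other capacity-feasible assignment to {#1, #3, #4} ships for at least 140.
Compare {#1, #2, #3}: its best feasible assignment gives total 399.
Compare {#1, #2}: its best feasible assignment gives total 410.
Every other set of open sites that can feasibly serve all demand totals ≥ 399 even under its best assignment. Minimum: 390.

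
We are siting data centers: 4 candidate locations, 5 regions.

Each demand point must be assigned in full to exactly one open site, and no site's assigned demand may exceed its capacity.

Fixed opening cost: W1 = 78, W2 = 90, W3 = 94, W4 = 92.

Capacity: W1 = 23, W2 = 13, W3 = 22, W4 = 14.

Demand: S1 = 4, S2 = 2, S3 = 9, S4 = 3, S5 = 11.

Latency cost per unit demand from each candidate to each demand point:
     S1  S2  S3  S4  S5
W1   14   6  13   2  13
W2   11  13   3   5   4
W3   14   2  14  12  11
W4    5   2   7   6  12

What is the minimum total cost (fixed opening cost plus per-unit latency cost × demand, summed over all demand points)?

400

Open {W1, W2}; cheapest assignment that respects the capacities:
  W1 (cap 23, load 16): S2, S4, S5 — cost 2×6 + 3×2 + 11×13 = 161
  W2 (cap 13, load 13): S1, S3 — cost 4×11 + 9×3 = 71
  Shipping 232, fixed 168 → total 400.
  Any other capacity-feasible assignment to {W1, W2} ships for at least 232.
Compare {W1, W2, W4}: its best feasible assignment gives total 405.
Compare {W2, W3}: its best feasible assignment gives total 407.
Every other set of open sites that can feasibly serve all demand totals ≥ 405 even under its best assignment. Minimum: 400.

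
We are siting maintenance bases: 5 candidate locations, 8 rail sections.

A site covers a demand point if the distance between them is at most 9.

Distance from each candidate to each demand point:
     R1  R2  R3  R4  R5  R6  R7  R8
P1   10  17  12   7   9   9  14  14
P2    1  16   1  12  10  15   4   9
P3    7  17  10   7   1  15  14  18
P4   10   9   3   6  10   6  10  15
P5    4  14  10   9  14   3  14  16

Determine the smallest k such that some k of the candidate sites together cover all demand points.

Coverage sets (demand points within 9 of each site):
  P1: {R4, R5, R6}
  P2: {R1, R3, R7, R8}
  P3: {R1, R4, R5}
  P4: {R2, R3, R4, R6}
  P5: {R1, R4, R6}
No 2 sites suffice: every size-2 union leaves at least one demand point uncovered.
But {P1, P2, P4} covers everything, so the minimum is 3.

3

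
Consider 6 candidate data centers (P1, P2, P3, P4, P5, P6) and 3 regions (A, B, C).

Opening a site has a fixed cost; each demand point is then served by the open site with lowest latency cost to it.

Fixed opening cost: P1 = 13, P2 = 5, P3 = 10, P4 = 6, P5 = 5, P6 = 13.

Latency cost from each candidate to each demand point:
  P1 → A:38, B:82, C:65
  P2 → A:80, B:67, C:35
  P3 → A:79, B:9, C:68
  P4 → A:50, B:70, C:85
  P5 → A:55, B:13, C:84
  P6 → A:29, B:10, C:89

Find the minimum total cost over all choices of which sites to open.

92

Open {P2, P6}: assign each demand point to its cheapest open site.
  A→P6 29, B→P6 10, C→P2 35
  latency cost 74, fixed 18 → total 92.
Compare {P2, P5, P6}: latency cost 74 + fixed 23 = 97.
Compare {P2, P4, P6}: latency cost 74 + fixed 24 = 98.
Compare {P2, P3, P6}: latency cost 73 + fixed 28 = 101.
All other subsets cost ≥ 97. Minimum total cost: 92.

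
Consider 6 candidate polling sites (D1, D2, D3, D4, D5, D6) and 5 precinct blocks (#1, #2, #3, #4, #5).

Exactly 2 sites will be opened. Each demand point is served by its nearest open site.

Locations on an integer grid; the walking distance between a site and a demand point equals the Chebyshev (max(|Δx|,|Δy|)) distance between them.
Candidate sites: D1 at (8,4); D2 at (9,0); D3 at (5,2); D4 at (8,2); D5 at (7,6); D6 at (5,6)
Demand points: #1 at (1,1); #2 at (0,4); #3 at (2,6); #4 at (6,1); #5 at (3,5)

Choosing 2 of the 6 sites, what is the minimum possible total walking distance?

15

Open {D3, D6}.
  #1→D3 4, #2→D3 5, #3→D6 3, #4→D3 1, #5→D6 2  ⇒ total 15.
Compare {D1, D3}: total 17.
Compare {D2, D3}: total 17.
No size-2 selection does better; minimum is 15.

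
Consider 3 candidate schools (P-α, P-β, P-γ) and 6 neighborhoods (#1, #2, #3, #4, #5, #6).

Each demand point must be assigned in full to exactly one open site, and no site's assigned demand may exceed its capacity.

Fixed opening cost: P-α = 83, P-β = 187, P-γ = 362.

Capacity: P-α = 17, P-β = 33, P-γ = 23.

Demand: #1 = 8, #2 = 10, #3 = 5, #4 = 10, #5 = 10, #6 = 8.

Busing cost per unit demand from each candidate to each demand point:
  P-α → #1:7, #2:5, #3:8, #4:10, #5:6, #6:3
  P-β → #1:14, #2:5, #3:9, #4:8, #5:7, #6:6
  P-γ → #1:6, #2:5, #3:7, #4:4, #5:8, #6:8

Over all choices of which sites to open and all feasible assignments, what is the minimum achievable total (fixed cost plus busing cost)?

Open {P-β, P-γ}; cheapest assignment that respects the capacities:
  P-β (cap 33, load 28): #2, #5, #6 — cost 10×5 + 10×7 + 8×6 = 168
  P-γ (cap 23, load 23): #1, #3, #4 — cost 8×6 + 5×7 + 10×4 = 123
  Shipping 291, fixed 549 → total 840.
  Any other capacity-feasible assignment to {P-β, P-γ} ships for at least 291.
Compare {P-α, P-β, P-γ}: its best feasible assignment gives total 899.
Every other set of open sites that can feasibly serve all demand totals ≥ 899 even under its best assignment. Minimum: 840.

840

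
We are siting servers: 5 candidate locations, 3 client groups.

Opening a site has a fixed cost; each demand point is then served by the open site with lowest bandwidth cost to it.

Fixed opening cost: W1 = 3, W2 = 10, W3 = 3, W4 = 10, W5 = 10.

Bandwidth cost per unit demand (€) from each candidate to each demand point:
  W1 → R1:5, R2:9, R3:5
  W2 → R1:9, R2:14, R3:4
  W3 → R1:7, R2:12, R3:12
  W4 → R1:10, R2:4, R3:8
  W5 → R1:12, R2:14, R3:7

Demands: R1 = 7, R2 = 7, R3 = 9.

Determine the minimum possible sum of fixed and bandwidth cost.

121

Open {W1, W4}: assign each demand point to its cheapest open site.
  R1→W1 7×5=35, R2→W4 7×4=28, R3→W1 9×5=45
  bandwidth cost 108, fixed 13 → total 121.
Compare {W1, W2, W4}: bandwidth cost 99 + fixed 23 = 122.
Compare {W1, W3, W4}: bandwidth cost 108 + fixed 16 = 124.
Compare {W1, W2, W3, W4}: bandwidth cost 99 + fixed 26 = 125.
All other subsets cost ≥ 122. Minimum total cost: 121.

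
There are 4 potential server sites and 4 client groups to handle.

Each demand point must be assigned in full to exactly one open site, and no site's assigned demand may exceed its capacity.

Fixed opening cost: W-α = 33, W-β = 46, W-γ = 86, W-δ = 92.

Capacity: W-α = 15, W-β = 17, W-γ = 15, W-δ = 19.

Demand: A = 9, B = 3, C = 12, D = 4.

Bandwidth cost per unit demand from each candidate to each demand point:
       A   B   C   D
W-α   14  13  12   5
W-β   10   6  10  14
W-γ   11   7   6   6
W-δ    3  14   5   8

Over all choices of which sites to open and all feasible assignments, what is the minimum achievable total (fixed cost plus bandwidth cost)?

330

Open {W-γ, W-δ}; cheapest assignment that respects the capacities:
  W-γ (cap 15, load 15): B, C — cost 3×7 + 12×6 = 93
  W-δ (cap 19, load 13): A, D — cost 9×3 + 4×8 = 59
  Shipping 152, fixed 178 → total 330.
  Any other capacity-feasible assignment to {W-γ, W-δ} ships for at least 152.
Compare {W-β, W-δ}: its best feasible assignment gives total 335.
Compare {W-α, W-γ, W-δ}: its best feasible assignment gives total 351.
Every other set of open sites that can feasibly serve all demand totals ≥ 335 even under its best assignment. Minimum: 330.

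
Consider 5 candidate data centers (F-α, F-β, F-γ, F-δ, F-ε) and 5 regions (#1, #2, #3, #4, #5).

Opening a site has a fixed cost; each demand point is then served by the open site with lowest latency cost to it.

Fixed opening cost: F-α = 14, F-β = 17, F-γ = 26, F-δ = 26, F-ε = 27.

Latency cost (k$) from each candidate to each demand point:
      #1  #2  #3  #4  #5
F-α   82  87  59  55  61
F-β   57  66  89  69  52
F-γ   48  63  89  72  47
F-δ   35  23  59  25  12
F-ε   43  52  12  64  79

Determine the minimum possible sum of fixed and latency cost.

160

Open {F-δ, F-ε}: assign each demand point to its cheapest open site.
  #1→F-δ 35, #2→F-δ 23, #3→F-ε 12, #4→F-δ 25, #5→F-δ 12
  latency cost 107, fixed 53 → total 160.
Compare {F-α, F-δ, F-ε}: latency cost 107 + fixed 67 = 174.
Compare {F-β, F-δ, F-ε}: latency cost 107 + fixed 70 = 177.
Compare {F-δ}: latency cost 154 + fixed 26 = 180.
All other subsets cost ≥ 174. Minimum total cost: 160.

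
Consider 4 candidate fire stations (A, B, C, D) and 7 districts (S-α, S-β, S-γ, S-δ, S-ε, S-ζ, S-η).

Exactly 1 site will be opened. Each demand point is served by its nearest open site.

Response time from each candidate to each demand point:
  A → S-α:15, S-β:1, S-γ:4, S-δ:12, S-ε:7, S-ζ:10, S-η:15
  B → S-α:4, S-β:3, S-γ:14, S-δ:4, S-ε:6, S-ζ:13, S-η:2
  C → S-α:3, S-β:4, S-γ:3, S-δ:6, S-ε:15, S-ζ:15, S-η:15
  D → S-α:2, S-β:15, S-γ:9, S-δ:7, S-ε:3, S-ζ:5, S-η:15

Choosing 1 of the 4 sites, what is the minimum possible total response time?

46

Open {B}.
  S-α→B 4, S-β→B 3, S-γ→B 14, S-δ→B 4, S-ε→B 6, S-ζ→B 13, S-η→B 2  ⇒ total 46.
Compare {D}: total 56.
Compare {C}: total 61.
No size-1 selection does better; minimum is 46.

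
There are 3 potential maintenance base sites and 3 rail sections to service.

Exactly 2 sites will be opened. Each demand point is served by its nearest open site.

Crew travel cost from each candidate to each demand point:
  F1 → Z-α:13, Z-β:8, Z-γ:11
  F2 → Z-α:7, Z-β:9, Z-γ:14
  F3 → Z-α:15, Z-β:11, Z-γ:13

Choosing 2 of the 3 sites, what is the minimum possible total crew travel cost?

26

Open {F1, F2}.
  Z-α→F2 7, Z-β→F1 8, Z-γ→F1 11  ⇒ total 26.
Compare {F2, F3}: total 29.
Compare {F1, F3}: total 32.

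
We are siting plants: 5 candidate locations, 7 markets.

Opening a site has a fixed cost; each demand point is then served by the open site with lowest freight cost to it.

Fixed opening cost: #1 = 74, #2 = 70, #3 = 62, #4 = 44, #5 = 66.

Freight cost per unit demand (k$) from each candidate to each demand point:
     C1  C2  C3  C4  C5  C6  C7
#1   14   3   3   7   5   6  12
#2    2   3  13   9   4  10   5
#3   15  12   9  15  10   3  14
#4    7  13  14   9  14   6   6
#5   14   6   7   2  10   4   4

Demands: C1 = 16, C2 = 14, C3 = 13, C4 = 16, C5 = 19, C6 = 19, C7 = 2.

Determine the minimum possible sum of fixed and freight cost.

493

Open {#2, #5}: assign each demand point to its cheapest open site.
  C1→#2 16×2=32, C2→#2 14×3=42, C3→#5 13×7=91, C4→#5 16×2=32, C5→#2 19×4=76, C6→#5 19×4=76, C7→#5 2×4=8
  freight cost 357, fixed 136 → total 493.
Compare {#1, #2, #5}: freight cost 305 + fixed 210 = 515.
Compare {#2, #3, #5}: freight cost 338 + fixed 198 = 536.
Compare {#2, #4, #5}: freight cost 357 + fixed 180 = 537.
All other subsets cost ≥ 515. Minimum total cost: 493.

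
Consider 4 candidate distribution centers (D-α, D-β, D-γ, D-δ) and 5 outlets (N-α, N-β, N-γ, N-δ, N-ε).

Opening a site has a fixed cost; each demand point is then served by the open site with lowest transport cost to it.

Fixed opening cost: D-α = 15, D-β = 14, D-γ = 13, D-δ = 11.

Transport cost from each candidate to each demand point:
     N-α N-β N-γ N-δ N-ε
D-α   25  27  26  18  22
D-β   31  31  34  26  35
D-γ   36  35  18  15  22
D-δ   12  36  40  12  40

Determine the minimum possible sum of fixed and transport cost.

Open {D-γ, D-δ}: assign each demand point to its cheapest open site.
  N-α→D-δ 12, N-β→D-γ 35, N-γ→D-γ 18, N-δ→D-δ 12, N-ε→D-γ 22
  transport cost 99, fixed 24 → total 123.
Compare {D-α, D-δ}: transport cost 99 + fixed 26 = 125.
Compare {D-α, D-γ, D-δ}: transport cost 91 + fixed 39 = 130.
Compare {D-α}: transport cost 118 + fixed 15 = 133.
All other subsets cost ≥ 125. Minimum total cost: 123.

123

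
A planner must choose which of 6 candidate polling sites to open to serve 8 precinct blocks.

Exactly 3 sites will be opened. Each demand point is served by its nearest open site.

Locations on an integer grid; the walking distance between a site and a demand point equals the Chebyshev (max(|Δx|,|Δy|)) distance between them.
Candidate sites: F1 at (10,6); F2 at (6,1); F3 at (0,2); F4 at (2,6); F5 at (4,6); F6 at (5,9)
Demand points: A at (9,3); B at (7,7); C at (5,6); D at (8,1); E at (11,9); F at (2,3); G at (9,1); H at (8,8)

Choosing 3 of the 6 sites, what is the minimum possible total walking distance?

20

Open {F1, F2, F5}.
  A→F1 3, B→F1 3, C→F5 1, D→F2 2, E→F1 3, F→F5 3, G→F2 3, H→F1 2  ⇒ total 20.
Compare {F1, F2, F4}: total 22.
Compare {F1, F2, F6}: total 22.
No size-3 selection does better; minimum is 20.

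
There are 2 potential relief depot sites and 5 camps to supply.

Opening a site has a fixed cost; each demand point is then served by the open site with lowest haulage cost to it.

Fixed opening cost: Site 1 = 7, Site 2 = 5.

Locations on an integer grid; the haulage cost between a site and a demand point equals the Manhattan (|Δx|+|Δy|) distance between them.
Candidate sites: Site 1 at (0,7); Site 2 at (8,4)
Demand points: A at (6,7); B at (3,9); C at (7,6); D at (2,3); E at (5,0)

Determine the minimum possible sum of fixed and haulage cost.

37

Open {Site 2}: assign each demand point to its cheapest open site.
  A→Site 2 5, B→Site 2 10, C→Site 2 3, D→Site 2 7, E→Site 2 7
  haulage cost 32, fixed 5 → total 37.
Compare {Site 1, Site 2}: haulage cost 26 + fixed 12 = 38.
Compare {Site 1}: haulage cost 37 + fixed 7 = 44.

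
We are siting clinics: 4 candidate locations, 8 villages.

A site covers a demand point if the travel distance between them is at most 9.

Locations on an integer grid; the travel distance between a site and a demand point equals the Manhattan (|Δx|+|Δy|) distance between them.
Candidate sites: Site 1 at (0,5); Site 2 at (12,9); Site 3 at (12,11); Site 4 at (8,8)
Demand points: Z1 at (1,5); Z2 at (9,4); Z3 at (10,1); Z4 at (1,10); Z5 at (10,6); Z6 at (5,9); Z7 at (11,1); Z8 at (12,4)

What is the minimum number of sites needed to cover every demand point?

3

Coverage sets (demand points within 9 of each site):
  Site 1: {Z1, Z4, Z6}
  Site 2: {Z2, Z5, Z6, Z7, Z8}
  Site 3: {Z5, Z6, Z8}
  Site 4: {Z2, Z3, Z4, Z5, Z6, Z8}
No 2 sites suffice: every size-2 union leaves at least one demand point uncovered.
But {Site 1, Site 2, Site 4} covers everything, so the minimum is 3.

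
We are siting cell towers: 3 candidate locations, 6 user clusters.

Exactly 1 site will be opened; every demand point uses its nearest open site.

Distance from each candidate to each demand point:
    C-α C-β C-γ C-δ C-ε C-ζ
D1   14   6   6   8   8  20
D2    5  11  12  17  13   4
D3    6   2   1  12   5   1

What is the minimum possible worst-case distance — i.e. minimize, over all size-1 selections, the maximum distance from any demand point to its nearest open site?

12

Open {D3}.
  Farthest demand point is C-δ at distance 12 (to D3); all others are ≤ 12.
With {D2} the worst case is 17.
With {D1} the worst case is 20.
No size-1 selection achieves below 12.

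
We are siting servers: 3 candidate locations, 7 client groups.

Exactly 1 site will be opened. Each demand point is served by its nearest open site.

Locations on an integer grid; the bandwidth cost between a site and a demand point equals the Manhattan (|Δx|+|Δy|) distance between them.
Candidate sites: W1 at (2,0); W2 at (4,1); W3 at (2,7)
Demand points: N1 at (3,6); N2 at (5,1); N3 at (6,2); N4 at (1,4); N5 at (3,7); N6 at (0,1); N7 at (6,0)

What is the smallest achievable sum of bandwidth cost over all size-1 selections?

Open {W2}.
  N1→W2 6, N2→W2 1, N3→W2 3, N4→W2 6, N5→W2 7, N6→W2 4, N7→W2 3  ⇒ total 30.
Compare {W1}: total 37.
Compare {W3}: total 44.

30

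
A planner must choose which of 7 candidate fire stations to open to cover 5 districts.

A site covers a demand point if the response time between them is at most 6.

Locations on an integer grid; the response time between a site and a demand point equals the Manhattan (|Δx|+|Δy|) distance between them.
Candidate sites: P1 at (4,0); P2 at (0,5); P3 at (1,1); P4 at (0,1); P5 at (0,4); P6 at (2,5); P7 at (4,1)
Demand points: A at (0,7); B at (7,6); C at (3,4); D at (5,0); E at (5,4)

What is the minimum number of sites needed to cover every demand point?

Coverage sets (demand points within 6 of each site):
  P1: {C, D, E}
  P2: {A, C, E}
  P3: {C, D}
  P4: {A, C, D}
  P5: {A, C, E}
  P6: {A, B, C, E}
  P7: {C, D, E}
No single site covers all 5 demand points.
But {P1, P6} covers everything, so the minimum is 2.

2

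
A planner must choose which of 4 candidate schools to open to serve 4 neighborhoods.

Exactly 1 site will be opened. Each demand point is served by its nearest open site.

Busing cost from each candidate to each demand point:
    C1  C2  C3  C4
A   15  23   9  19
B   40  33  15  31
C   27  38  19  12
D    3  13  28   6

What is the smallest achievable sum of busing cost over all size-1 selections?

50

Open {D}.
  C1→D 3, C2→D 13, C3→D 28, C4→D 6  ⇒ total 50.
Compare {A}: total 66.
Compare {C}: total 96.
No size-1 selection does better; minimum is 50.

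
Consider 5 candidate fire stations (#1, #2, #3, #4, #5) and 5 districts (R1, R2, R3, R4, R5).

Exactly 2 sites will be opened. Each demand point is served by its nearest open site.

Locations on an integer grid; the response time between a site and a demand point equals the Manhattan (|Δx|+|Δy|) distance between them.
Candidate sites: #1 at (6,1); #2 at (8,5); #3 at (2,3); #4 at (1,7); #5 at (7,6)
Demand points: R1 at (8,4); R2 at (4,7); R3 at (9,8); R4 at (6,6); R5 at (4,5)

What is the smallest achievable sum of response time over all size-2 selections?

Open {#2, #5}.
  R1→#2 1, R2→#5 4, R3→#2 4, R4→#5 1, R5→#2 4  ⇒ total 14.
Compare {#2, #4}: total 15.
Compare {#4, #5}: total 15.
No size-2 selection does better; minimum is 14.

14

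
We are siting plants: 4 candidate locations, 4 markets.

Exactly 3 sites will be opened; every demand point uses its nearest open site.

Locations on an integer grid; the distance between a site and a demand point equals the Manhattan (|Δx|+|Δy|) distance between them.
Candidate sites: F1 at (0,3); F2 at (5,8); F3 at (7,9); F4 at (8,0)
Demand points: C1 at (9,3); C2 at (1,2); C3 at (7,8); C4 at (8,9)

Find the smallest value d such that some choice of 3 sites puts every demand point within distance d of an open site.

4

Open {F1, F2, F4}.
  Farthest demand point is C1 at distance 4 (to F4); all others are ≤ 4.
With {F1, F3, F4} the worst case is 4.
With {F1, F2, F3} the worst case is 8.
No size-3 selection achieves below 4.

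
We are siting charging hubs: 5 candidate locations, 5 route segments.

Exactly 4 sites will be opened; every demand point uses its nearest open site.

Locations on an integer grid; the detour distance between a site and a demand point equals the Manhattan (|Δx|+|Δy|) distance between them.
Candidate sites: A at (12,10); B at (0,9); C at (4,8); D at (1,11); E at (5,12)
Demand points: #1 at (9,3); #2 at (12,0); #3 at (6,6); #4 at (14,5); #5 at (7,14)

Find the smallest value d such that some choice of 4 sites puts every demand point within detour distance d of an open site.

10

Open {A, B, C, D}.
  Farthest demand point is #1 at detour distance 10 (to A); all others are ≤ 10.
With {A, B, C, E} the worst case is 10.
With {A, B, D, E} the worst case is 10.
No size-4 selection achieves below 10.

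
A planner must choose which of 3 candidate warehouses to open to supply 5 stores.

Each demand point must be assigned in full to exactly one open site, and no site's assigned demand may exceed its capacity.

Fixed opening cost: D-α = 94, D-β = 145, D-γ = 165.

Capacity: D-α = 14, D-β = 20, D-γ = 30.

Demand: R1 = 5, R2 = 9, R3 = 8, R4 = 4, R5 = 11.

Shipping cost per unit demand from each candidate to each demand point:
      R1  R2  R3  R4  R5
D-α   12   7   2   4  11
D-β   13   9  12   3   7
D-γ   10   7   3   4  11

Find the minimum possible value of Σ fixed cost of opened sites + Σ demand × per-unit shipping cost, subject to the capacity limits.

525

Open {D-α, D-γ}; cheapest assignment that respects the capacities:
  D-α (cap 14, load 12): R3, R4 — cost 8×2 + 4×4 = 32
  D-γ (cap 30, load 25): R1, R2, R5 — cost 5×10 + 9×7 + 11×11 = 234
  Shipping 266, fixed 259 → total 525.
  Any other capacity-feasible assignment to {D-α, D-γ} ships for at least 266.
Compare {D-β, D-γ}: its best feasible assignment gives total 536.
Compare {D-α, D-β, D-γ}: its best feasible assignment gives total 622.
Every other set of open sites that can feasibly serve all demand totals ≥ 536 even under its best assignment. Minimum: 525.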